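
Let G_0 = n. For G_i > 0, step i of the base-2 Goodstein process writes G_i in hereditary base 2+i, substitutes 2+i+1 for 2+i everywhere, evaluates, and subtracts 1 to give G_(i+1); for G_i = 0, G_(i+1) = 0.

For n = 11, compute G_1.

84

[0] 11 ≡ 2^(2 + 1) + 2 + 1 (base 2). Lift 3: 85. −1: 84.
[1] 84 ≡ 3^(3 + 1) + 3 (base 3). Lift 4: 1028. −1: 1027.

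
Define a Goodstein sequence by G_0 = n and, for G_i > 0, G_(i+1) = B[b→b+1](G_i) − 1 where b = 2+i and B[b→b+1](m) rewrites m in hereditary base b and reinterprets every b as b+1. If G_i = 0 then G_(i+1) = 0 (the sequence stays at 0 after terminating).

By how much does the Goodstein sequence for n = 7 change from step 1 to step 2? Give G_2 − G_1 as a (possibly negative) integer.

229

[0] 7 ≡ 2^2 + 2 + 1 (base 2). Lift 3: 31. −1: 30.
[1] 30 ≡ 3^3 + 3 (base 3). Lift 4: 260. −1: 259.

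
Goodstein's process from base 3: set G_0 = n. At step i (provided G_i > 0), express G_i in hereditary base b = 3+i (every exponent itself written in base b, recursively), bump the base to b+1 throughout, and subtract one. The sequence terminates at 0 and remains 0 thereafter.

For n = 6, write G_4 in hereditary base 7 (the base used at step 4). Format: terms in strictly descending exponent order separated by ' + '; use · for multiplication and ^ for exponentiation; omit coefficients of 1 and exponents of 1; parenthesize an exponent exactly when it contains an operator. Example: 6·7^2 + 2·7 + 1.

7

base 3: 6 = 2·3; at 4: 2·4 = 8; next = 7
base 4: 7 = 4 + 3; at 5: 5 + 3 = 8; next = 7
base 5: 7 = 5 + 2; at 6: 6 + 2 = 8; next = 7
base 6: 7 = 6 + 1; at 7: 7 + 1 = 8; next = 7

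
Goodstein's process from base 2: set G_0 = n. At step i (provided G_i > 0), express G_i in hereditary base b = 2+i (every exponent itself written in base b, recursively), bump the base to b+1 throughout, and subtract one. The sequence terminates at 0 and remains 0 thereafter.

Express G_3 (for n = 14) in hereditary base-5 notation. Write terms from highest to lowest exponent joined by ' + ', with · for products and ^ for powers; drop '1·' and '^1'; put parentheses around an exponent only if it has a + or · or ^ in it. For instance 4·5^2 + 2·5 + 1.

step 0: 14 = 2^(2 + 1) + 2^2 + 2; sub 3 for 2: 3^(3 + 1) + 3^3 + 3; = 111; G_1 = 111−1 = 110
step 1: 110 = 3^(3 + 1) + 3^3 + 2; sub 4 for 3: 4^(4 + 1) + 4^4 + 2; = 1282; G_2 = 1282−1 = 1281
step 2: 1281 = 4^(4 + 1) + 4^4 + 1; sub 5 for 4: 5^(5 + 1) + 5^5 + 1; = 18751; G_3 = 18751−1 = 18750
step 3: 18750 = 5^(5 + 1) + 5^5; sub 6 for 5: 6^(6 + 1) + 6^6; = 326592; G_4 = 326592−1 = 326591

5^(5 + 1) + 5^5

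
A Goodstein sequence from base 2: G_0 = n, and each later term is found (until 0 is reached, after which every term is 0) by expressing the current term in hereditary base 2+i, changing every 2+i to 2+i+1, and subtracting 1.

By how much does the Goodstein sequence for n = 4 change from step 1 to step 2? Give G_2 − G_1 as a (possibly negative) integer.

15

4 —HB2→ 2^2 —bump→ 3^3 = 27 —(−1)→ 26
26 —HB3→ 2·3^2 + 2·3 + 2 —bump→ 2·4^2 + 2·4 + 2 = 42 —(−1)→ 41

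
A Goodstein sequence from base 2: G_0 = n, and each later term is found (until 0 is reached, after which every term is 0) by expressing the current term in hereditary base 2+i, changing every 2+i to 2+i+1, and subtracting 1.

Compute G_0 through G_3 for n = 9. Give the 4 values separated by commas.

9, 81, 1023, 9842

(0) 9|_2 = 2^(2 + 1) + 1 ↦ 3^(3 + 1) + 1|_3 = 82 ⇒ 81
(1) 81|_3 = 3^(3 + 1) ↦ 4^(4 + 1)|_4 = 1024 ⇒ 1023
(2) 1023|_4 = 3·4^4 + 3·4^3 + 3·4^2 + 3·4 + 3 ↦ 3·5^5 + 3·5^3 + 3·5^2 + 3·5 + 3|_5 = 9843 ⇒ 9842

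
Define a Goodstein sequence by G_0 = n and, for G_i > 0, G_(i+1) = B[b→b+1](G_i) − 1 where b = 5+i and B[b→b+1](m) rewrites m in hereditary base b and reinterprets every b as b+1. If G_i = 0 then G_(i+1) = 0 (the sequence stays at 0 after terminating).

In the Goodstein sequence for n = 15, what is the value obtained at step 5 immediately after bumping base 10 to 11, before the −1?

23

G_0=15  [base 5] 3·5  →[5↦6]→  3·6 = 18  −1 ⇒ G_1=17
G_1=17  [base 6] 2·6 + 5  →[6↦7]→  2·7 + 5 = 19  −1 ⇒ G_2=18
G_2=18  [base 7] 2·7 + 4  →[7↦8]→  2·8 + 4 = 20  −1 ⇒ G_3=19
G_3=19  [base 8] 2·8 + 3  →[8↦9]→  2·9 + 3 = 21  −1 ⇒ G_4=20
G_4=20  [base 9] 2·9 + 2  →[9↦10]→  2·10 + 2 = 22  −1 ⇒ G_5=21
G_5=21  [base 10] 2·10 + 1  →[10↦11]→  2·11 + 1 = 23  −1 ⇒ G_6=22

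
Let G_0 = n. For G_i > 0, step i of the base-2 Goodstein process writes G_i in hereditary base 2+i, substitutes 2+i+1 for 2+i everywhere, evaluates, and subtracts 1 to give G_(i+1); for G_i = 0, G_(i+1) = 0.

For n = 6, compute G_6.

G_0 = 6. HB_2(6) = 2^2 + 2. Bump = 30. G_1 = 29.
G_1 = 29. HB_3(29) = 3^3 + 2. Bump = 258. G_2 = 257.
G_2 = 257. HB_4(257) = 4^4 + 1. Bump = 3126. G_3 = 3125.
G_3 = 3125. HB_5(3125) = 5^5. Bump = 46656. G_4 = 46655.
G_4 = 46655. HB_6(46655) = 5·6^5 + 5·6^4 + 5·6^3 + 5·6^2 + 5·6 + 5. Bump = 98040. G_5 = 98039.
G_5 = 98039. HB_7(98039) = 5·7^5 + 5·7^4 + 5·7^3 + 5·7^2 + 5·7 + 4. Bump = 187244. G_6 = 187243.

187243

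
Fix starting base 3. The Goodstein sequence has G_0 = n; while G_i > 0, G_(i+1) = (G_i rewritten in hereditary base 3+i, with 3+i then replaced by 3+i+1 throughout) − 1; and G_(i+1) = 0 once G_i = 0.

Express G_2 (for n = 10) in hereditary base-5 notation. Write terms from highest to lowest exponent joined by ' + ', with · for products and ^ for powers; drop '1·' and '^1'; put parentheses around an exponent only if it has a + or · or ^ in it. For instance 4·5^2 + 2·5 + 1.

i=0: 10 = 3^2 + 1 (b=3); 3→4: 4^2 + 1 = 17; 17−1 = 16
i=1: 16 = 4^2 (b=4); 4→5: 5^2 = 25; 25−1 = 24

4·5 + 4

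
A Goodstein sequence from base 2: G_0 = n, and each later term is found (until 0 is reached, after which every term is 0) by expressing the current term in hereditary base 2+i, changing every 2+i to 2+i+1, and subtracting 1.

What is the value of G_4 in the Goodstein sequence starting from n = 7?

46657

G_0=7  [base 2] 2^2 + 2 + 1  →[2↦3]→  3^3 + 3 + 1 = 31  −1 ⇒ G_1=30
G_1=30  [base 3] 3^3 + 3  →[3↦4]→  4^4 + 4 = 260  −1 ⇒ G_2=259
G_2=259  [base 4] 4^4 + 3  →[4↦5]→  5^5 + 3 = 3128  −1 ⇒ G_3=3127
G_3=3127  [base 5] 5^5 + 2  →[5↦6]→  6^6 + 2 = 46658  −1 ⇒ G_4=46657
G_4=46657  [base 6] 6^6 + 1  →[6↦7]→  7^7 + 1 = 823544  −1 ⇒ G_5=823543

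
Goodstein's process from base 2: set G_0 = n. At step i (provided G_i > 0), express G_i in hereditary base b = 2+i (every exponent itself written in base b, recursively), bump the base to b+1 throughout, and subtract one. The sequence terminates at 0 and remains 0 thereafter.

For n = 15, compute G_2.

1283

(0) 15|_2 = 2^(2 + 1) + 2^2 + 2 + 1 ↦ 3^(3 + 1) + 3^3 + 3 + 1|_3 = 112 ⇒ 111
(1) 111|_3 = 3^(3 + 1) + 3^3 + 3 ↦ 4^(4 + 1) + 4^4 + 4|_4 = 1284 ⇒ 1283
(2) 1283|_4 = 4^(4 + 1) + 4^4 + 3 ↦ 5^(5 + 1) + 5^5 + 3|_5 = 18753 ⇒ 18752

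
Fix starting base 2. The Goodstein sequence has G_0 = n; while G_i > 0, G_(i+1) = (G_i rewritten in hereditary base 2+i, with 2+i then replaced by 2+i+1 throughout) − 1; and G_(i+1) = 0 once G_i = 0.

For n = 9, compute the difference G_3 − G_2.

step 0: 9 = 2^(2 + 1) + 1; sub 3 for 2: 3^(3 + 1) + 1; = 82; G_1 = 82−1 = 81
step 1: 81 = 3^(3 + 1); sub 4 for 3: 4^(4 + 1); = 1024; G_2 = 1024−1 = 1023
step 2: 1023 = 3·4^4 + 3·4^3 + 3·4^2 + 3·4 + 3; sub 5 for 4: 3·5^5 + 3·5^3 + 3·5^2 + 3·5 + 3; = 9843; G_3 = 9843−1 = 9842

8819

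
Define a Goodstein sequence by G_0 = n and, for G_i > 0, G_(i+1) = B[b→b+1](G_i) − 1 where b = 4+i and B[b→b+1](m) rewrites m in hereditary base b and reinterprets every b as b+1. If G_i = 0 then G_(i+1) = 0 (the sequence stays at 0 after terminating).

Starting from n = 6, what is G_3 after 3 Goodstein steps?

i=0: 6 = 4 + 2 (b=4); 4→5: 5 + 2 = 7; 7−1 = 6
i=1: 6 = 5 + 1 (b=5); 5→6: 6 + 1 = 7; 7−1 = 6
i=2: 6 = 6 (b=6); 6→7: 7 = 7; 7−1 = 6
i=3: 6 = 6 (b=7); 7→8: 6 = 6; 6−1 = 5

6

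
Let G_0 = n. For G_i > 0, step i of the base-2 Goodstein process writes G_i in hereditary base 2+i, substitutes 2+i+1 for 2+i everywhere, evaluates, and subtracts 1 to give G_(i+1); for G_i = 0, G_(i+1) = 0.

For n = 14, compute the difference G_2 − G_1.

G_0 = 14. HB_2(14) = 2^(2 + 1) + 2^2 + 2. Bump = 111. G_1 = 110.
G_1 = 110. HB_3(110) = 3^(3 + 1) + 3^3 + 2. Bump = 1282. G_2 = 1281.

1171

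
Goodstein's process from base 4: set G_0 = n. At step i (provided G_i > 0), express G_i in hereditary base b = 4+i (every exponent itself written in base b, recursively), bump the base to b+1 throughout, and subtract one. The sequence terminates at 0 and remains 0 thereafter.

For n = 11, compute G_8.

(0) 11|_4 = 2·4 + 3 ↦ 2·5 + 3|_5 = 13 ⇒ 12
(1) 12|_5 = 2·5 + 2 ↦ 2·6 + 2|_6 = 14 ⇒ 13
(2) 13|_6 = 2·6 + 1 ↦ 2·7 + 1|_7 = 15 ⇒ 14
(3) 14|_7 = 2·7 ↦ 2·8|_8 = 16 ⇒ 15
(4) 15|_8 = 8 + 7 ↦ 9 + 7|_9 = 16 ⇒ 15
(5) 15|_9 = 9 + 6 ↦ 10 + 6|_10 = 16 ⇒ 15
(6) 15|_10 = 10 + 5 ↦ 11 + 5|_11 = 16 ⇒ 15
(7) 15|_11 = 11 + 4 ↦ 12 + 4|_12 = 16 ⇒ 15

15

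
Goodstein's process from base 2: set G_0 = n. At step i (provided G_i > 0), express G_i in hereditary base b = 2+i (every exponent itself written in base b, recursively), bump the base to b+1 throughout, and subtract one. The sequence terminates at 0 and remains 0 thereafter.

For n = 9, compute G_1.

G_0 = 9. HB_2(9) = 2^(2 + 1) + 1. Bump = 82. G_1 = 81.
G_1 = 81. HB_3(81) = 3^(3 + 1). Bump = 1024. G_2 = 1023.

81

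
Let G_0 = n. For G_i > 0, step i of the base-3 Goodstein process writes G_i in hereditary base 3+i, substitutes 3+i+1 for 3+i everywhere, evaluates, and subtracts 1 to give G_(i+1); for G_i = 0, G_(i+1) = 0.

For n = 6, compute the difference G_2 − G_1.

0

6 —HB3→ 2·3 —bump→ 2·4 = 8 —(−1)→ 7
7 —HB4→ 4 + 3 —bump→ 5 + 3 = 8 —(−1)→ 7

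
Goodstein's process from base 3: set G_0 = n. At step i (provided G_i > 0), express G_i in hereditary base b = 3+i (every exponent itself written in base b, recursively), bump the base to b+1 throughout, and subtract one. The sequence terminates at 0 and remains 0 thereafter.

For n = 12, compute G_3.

37

i=0: 12 = 3^2 + 3 (b=3); 3→4: 4^2 + 4 = 20; 20−1 = 19
i=1: 19 = 4^2 + 3 (b=4); 4→5: 5^2 + 3 = 28; 28−1 = 27
i=2: 27 = 5^2 + 2 (b=5); 5→6: 6^2 + 2 = 38; 38−1 = 37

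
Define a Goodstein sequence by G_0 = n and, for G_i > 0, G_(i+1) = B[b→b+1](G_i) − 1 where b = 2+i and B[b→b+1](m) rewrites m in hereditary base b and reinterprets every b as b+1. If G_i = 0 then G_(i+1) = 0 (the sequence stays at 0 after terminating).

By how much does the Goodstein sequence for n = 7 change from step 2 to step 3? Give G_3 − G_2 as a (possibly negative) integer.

2868

7 —HB2→ 2^2 + 2 + 1 —bump→ 3^3 + 3 + 1 = 31 —(−1)→ 30
30 —HB3→ 3^3 + 3 —bump→ 4^4 + 4 = 260 —(−1)→ 259
259 —HB4→ 4^4 + 3 —bump→ 5^5 + 3 = 3128 —(−1)→ 3127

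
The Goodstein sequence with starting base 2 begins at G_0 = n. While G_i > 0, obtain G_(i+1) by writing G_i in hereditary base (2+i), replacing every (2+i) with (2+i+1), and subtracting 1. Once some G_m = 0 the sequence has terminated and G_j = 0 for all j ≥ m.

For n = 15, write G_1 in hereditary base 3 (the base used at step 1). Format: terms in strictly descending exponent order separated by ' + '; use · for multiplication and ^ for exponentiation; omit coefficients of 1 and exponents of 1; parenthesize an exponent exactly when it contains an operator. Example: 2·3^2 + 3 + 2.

3^(3 + 1) + 3^3 + 3

(0) 15|_2 = 2^(2 + 1) + 2^2 + 2 + 1 ↦ 3^(3 + 1) + 3^3 + 3 + 1|_3 = 112 ⇒ 111
(1) 111|_3 = 3^(3 + 1) + 3^3 + 3 ↦ 4^(4 + 1) + 4^4 + 4|_4 = 1284 ⇒ 1283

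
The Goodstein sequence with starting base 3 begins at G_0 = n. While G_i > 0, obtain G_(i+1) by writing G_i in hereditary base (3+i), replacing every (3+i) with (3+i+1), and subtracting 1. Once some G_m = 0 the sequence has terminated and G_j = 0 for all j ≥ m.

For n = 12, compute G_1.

19

G_0 = 12. HB_3(12) = 3^2 + 3. Bump = 20. G_1 = 19.
G_1 = 19. HB_4(19) = 4^2 + 3. Bump = 28. G_2 = 27.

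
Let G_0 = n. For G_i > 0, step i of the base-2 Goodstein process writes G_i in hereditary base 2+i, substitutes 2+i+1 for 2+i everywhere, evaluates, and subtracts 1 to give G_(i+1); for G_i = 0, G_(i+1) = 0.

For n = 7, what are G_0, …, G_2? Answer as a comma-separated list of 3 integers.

7, 30, 259

G_0 = 7. HB_2(7) = 2^2 + 2 + 1. Bump = 31. G_1 = 30.
G_1 = 30. HB_3(30) = 3^3 + 3. Bump = 260. G_2 = 259.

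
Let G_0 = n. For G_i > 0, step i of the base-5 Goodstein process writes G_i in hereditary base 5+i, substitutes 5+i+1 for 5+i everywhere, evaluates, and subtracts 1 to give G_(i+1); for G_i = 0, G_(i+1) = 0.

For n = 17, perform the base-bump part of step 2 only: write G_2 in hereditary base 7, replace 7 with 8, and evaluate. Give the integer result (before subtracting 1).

24

G_0=17  [base 5] 3·5 + 2  →[5↦6]→  3·6 + 2 = 20  −1 ⇒ G_1=19
G_1=19  [base 6] 3·6 + 1  →[6↦7]→  3·7 + 1 = 22  −1 ⇒ G_2=21
G_2=21  [base 7] 3·7  →[7↦8]→  3·8 = 24  −1 ⇒ G_3=23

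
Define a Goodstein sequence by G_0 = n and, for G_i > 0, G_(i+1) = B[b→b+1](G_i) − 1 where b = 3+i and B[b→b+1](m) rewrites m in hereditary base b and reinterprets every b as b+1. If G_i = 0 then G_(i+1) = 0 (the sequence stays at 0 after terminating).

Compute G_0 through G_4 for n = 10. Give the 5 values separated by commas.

10, 16, 24, 27, 30

base 3: 10 = 3^2 + 1; at 4: 4^2 + 1 = 17; next = 16
base 4: 16 = 4^2; at 5: 5^2 = 25; next = 24
base 5: 24 = 4·5 + 4; at 6: 4·6 + 4 = 28; next = 27
base 6: 27 = 4·6 + 3; at 7: 4·7 + 3 = 31; next = 30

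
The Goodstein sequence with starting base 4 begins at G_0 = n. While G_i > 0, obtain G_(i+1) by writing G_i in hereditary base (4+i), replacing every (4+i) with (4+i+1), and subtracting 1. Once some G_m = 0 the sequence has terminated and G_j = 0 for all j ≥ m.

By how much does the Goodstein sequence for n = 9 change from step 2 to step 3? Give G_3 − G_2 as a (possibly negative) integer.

0

9 —HB4→ 2·4 + 1 —bump→ 2·5 + 1 = 11 —(−1)→ 10
10 —HB5→ 2·5 —bump→ 2·6 = 12 —(−1)→ 11
11 —HB6→ 6 + 5 —bump→ 7 + 5 = 12 —(−1)→ 11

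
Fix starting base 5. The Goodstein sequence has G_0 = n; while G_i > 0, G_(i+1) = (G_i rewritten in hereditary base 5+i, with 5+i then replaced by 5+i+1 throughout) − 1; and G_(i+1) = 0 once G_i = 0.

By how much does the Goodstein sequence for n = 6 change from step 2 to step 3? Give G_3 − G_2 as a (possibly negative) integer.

-1

G_0 = 6. HB_5(6) = 5 + 1. Bump = 7. G_1 = 6.
G_1 = 6. HB_6(6) = 6. Bump = 7. G_2 = 6.
G_2 = 6. HB_7(6) = 6. Bump = 6. G_3 = 5.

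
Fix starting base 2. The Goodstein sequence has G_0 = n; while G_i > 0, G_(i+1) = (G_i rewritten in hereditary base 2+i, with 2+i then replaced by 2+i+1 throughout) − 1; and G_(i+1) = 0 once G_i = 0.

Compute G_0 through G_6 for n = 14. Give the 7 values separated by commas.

[0] 14 ≡ 2^(2 + 1) + 2^2 + 2 (base 2). Lift 3: 111. −1: 110.
[1] 110 ≡ 3^(3 + 1) + 3^3 + 2 (base 3). Lift 4: 1282. −1: 1281.
[2] 1281 ≡ 4^(4 + 1) + 4^4 + 1 (base 4). Lift 5: 18751. −1: 18750.
[3] 18750 ≡ 5^(5 + 1) + 5^5 (base 5). Lift 6: 326592. −1: 326591.
[4] 326591 ≡ 6^(6 + 1) + 5·6^5 + 5·6^4 + 5·6^3 + 5·6^2 + 5·6 + 5 (base 6). Lift 7: 5862841. −1: 5862840.
[5] 5862840 ≡ 7^(7 + 1) + 5·7^5 + 5·7^4 + 5·7^3 + 5·7^2 + 5·7 + 4 (base 7). Lift 8: 134404972. −1: 134404971.

14, 110, 1281, 18750, 326591, 5862840, 134404971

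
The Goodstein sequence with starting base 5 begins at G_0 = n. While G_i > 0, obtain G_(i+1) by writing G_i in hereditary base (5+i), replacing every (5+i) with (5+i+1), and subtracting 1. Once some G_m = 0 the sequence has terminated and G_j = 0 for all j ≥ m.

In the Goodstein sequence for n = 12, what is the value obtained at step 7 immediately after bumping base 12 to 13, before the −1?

16

(0) 12|_5 = 2·5 + 2 ↦ 2·6 + 2|_6 = 14 ⇒ 13
(1) 13|_6 = 2·6 + 1 ↦ 2·7 + 1|_7 = 15 ⇒ 14
(2) 14|_7 = 2·7 ↦ 2·8|_8 = 16 ⇒ 15
(3) 15|_8 = 8 + 7 ↦ 9 + 7|_9 = 16 ⇒ 15
(4) 15|_9 = 9 + 6 ↦ 10 + 6|_10 = 16 ⇒ 15
(5) 15|_10 = 10 + 5 ↦ 11 + 5|_11 = 16 ⇒ 15
(6) 15|_11 = 11 + 4 ↦ 12 + 4|_12 = 16 ⇒ 15
(7) 15|_12 = 12 + 3 ↦ 13 + 3|_13 = 16 ⇒ 15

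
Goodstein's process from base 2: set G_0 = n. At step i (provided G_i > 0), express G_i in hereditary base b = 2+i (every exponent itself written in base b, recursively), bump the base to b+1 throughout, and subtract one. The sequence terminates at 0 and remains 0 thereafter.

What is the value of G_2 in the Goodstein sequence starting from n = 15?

1283

(0) 15|_2 = 2^(2 + 1) + 2^2 + 2 + 1 ↦ 3^(3 + 1) + 3^3 + 3 + 1|_3 = 112 ⇒ 111
(1) 111|_3 = 3^(3 + 1) + 3^3 + 3 ↦ 4^(4 + 1) + 4^4 + 4|_4 = 1284 ⇒ 1283
(2) 1283|_4 = 4^(4 + 1) + 4^4 + 3 ↦ 5^(5 + 1) + 5^5 + 3|_5 = 18753 ⇒ 18752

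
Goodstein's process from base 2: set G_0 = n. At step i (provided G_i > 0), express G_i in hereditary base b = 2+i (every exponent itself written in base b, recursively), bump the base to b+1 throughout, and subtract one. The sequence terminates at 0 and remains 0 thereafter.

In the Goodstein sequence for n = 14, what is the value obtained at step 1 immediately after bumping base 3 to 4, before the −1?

1282

[0] 14 ≡ 2^(2 + 1) + 2^2 + 2 (base 2). Lift 3: 111. −1: 110.
[1] 110 ≡ 3^(3 + 1) + 3^3 + 2 (base 3). Lift 4: 1282. −1: 1281.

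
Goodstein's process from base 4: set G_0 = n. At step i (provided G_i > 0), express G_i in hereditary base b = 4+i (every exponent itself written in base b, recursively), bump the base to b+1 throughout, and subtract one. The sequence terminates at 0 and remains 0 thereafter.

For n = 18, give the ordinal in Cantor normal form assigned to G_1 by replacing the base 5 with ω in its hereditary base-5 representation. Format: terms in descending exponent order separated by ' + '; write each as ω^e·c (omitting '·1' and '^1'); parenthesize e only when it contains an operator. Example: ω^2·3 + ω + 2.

(0) 18|_4 = 4^2 + 2 ↦ 5^2 + 2|_5 = 27 ⇒ 26
(1) 26|_5 = 5^2 + 1 ↦ 6^2 + 1|_6 = 37 ⇒ 36

ω^2 + 1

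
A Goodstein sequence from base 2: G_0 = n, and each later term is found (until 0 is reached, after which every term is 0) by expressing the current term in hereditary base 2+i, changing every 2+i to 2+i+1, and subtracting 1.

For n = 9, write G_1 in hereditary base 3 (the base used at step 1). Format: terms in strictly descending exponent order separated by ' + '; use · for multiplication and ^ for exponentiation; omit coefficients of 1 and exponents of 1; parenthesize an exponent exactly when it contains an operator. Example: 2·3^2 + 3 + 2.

[0] 9 ≡ 2^(2 + 1) + 1 (base 2). Lift 3: 82. −1: 81.
[1] 81 ≡ 3^(3 + 1) (base 3). Lift 4: 1024. −1: 1023.

3^(3 + 1)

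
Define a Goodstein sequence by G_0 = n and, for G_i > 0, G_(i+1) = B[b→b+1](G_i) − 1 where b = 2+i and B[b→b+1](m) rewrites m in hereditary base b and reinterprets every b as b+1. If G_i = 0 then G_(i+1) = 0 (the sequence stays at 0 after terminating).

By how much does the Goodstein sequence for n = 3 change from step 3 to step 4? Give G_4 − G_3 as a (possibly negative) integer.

i=0: 3 = 2 + 1 (b=2); 2→3: 3 + 1 = 4; 4−1 = 3
i=1: 3 = 3 (b=3); 3→4: 4 = 4; 4−1 = 3
i=2: 3 = 3 (b=4); 4→5: 3 = 3; 3−1 = 2
i=3: 2 = 2 (b=5); 5→6: 2 = 2; 2−1 = 1

-1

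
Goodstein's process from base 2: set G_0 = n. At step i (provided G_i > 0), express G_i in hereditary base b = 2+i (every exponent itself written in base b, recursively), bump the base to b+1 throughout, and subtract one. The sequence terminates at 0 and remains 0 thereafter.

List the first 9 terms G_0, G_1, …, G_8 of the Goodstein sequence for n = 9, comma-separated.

[0] 9 ≡ 2^(2 + 1) + 1 (base 2). Lift 3: 82. −1: 81.
[1] 81 ≡ 3^(3 + 1) (base 3). Lift 4: 1024. −1: 1023.
[2] 1023 ≡ 3·4^4 + 3·4^3 + 3·4^2 + 3·4 + 3 (base 4). Lift 5: 9843. −1: 9842.
[3] 9842 ≡ 3·5^5 + 3·5^3 + 3·5^2 + 3·5 + 2 (base 5). Lift 6: 140744. −1: 140743.
[4] 140743 ≡ 3·6^6 + 3·6^3 + 3·6^2 + 3·6 + 1 (base 6). Lift 7: 2471827. −1: 2471826.
[5] 2471826 ≡ 3·7^7 + 3·7^3 + 3·7^2 + 3·7 (base 7). Lift 8: 50333400. −1: 50333399.
[6] 50333399 ≡ 3·8^8 + 3·8^3 + 3·8^2 + 2·8 + 7 (base 8). Lift 9: 1162263922. −1: 1162263921.
[7] 1162263921 ≡ 3·9^9 + 3·9^3 + 3·9^2 + 2·9 + 6 (base 9). Lift 10: 30000003326. −1: 30000003325.

9, 81, 1023, 9842, 140743, 2471826, 50333399, 1162263921, 30000003325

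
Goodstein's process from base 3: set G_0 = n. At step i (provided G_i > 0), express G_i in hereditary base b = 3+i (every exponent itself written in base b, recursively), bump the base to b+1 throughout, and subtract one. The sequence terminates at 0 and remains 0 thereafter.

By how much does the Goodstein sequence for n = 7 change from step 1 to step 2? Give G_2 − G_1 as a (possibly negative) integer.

i=0: 7 = 2·3 + 1 (b=3); 3→4: 2·4 + 1 = 9; 9−1 = 8
i=1: 8 = 2·4 (b=4); 4→5: 2·5 = 10; 10−1 = 9

1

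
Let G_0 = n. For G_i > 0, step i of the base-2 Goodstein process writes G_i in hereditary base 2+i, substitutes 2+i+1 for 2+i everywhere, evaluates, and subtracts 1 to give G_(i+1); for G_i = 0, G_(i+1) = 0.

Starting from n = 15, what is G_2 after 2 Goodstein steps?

step 0: 15 = 2^(2 + 1) + 2^2 + 2 + 1; sub 3 for 2: 3^(3 + 1) + 3^3 + 3 + 1; = 112; G_1 = 112−1 = 111
step 1: 111 = 3^(3 + 1) + 3^3 + 3; sub 4 for 3: 4^(4 + 1) + 4^4 + 4; = 1284; G_2 = 1284−1 = 1283

1283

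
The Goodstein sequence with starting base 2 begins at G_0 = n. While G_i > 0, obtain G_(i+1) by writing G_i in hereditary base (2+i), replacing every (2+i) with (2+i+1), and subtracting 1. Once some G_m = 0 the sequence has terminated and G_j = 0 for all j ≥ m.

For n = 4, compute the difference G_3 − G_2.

19

i=0: 4 = 2^2 (b=2); 2→3: 3^3 = 27; 27−1 = 26
i=1: 26 = 2·3^2 + 2·3 + 2 (b=3); 3→4: 2·4^2 + 2·4 + 2 = 42; 42−1 = 41
i=2: 41 = 2·4^2 + 2·4 + 1 (b=4); 4→5: 2·5^2 + 2·5 + 1 = 61; 61−1 = 60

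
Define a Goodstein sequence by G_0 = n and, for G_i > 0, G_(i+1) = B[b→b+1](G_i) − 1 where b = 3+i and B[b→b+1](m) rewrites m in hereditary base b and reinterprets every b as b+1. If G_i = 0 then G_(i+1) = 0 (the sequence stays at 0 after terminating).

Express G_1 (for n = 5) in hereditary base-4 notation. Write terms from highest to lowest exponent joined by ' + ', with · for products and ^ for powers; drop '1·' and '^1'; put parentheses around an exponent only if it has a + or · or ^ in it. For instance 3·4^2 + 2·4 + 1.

i=0: 5 = 3 + 2 (b=3); 3→4: 4 + 2 = 6; 6−1 = 5
i=1: 5 = 4 + 1 (b=4); 4→5: 5 + 1 = 6; 6−1 = 5

4 + 1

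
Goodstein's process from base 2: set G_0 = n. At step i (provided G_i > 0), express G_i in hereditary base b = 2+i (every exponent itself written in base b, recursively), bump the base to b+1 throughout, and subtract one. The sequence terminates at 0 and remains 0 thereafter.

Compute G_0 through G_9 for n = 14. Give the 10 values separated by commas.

G_0 = 14. HB_2(14) = 2^(2 + 1) + 2^2 + 2. Bump = 111. G_1 = 110.
G_1 = 110. HB_3(110) = 3^(3 + 1) + 3^3 + 2. Bump = 1282. G_2 = 1281.
G_2 = 1281. HB_4(1281) = 4^(4 + 1) + 4^4 + 1. Bump = 18751. G_3 = 18750.
G_3 = 18750. HB_5(18750) = 5^(5 + 1) + 5^5. Bump = 326592. G_4 = 326591.
G_4 = 326591. HB_6(326591) = 6^(6 + 1) + 5·6^5 + 5·6^4 + 5·6^3 + 5·6^2 + 5·6 + 5. Bump = 5862841. G_5 = 5862840.
G_5 = 5862840. HB_7(5862840) = 7^(7 + 1) + 5·7^5 + 5·7^4 + 5·7^3 + 5·7^2 + 5·7 + 4. Bump = 134404972. G_6 = 134404971.
G_6 = 134404971. HB_8(134404971) = 8^(8 + 1) + 5·8^5 + 5·8^4 + 5·8^3 + 5·8^2 + 5·8 + 3. Bump = 3487116549. G_7 = 3487116548.
G_7 = 3487116548. HB_9(3487116548) = 9^(9 + 1) + 5·9^5 + 5·9^4 + 5·9^3 + 5·9^2 + 5·9 + 2. Bump = 100000555552. G_8 = 100000555551.
G_8 = 100000555551. HB_10(100000555551) = 10^(10 + 1) + 5·10^5 + 5·10^4 + 5·10^3 + 5·10^2 + 5·10 + 1. Bump = 3138429262497. G_9 = 3138429262496.

14, 110, 1281, 18750, 326591, 5862840, 134404971, 3487116548, 100000555551, 3138429262496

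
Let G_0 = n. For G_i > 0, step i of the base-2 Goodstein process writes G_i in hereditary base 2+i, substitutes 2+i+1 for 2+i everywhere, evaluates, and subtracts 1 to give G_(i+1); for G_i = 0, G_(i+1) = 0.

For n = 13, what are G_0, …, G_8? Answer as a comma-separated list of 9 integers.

[0] 13 ≡ 2^(2 + 1) + 2^2 + 1 (base 2). Lift 3: 109. −1: 108.
[1] 108 ≡ 3^(3 + 1) + 3^3 (base 3). Lift 4: 1280. −1: 1279.
[2] 1279 ≡ 4^(4 + 1) + 3·4^3 + 3·4^2 + 3·4 + 3 (base 4). Lift 5: 16093. −1: 16092.
[3] 16092 ≡ 5^(5 + 1) + 3·5^3 + 3·5^2 + 3·5 + 2 (base 5). Lift 6: 280712. −1: 280711.
[4] 280711 ≡ 6^(6 + 1) + 3·6^3 + 3·6^2 + 3·6 + 1 (base 6). Lift 7: 5765999. −1: 5765998.
[5] 5765998 ≡ 7^(7 + 1) + 3·7^3 + 3·7^2 + 3·7 (base 7). Lift 8: 134219480. −1: 134219479.
[6] 134219479 ≡ 8^(8 + 1) + 3·8^3 + 3·8^2 + 2·8 + 7 (base 8). Lift 9: 3486786856. −1: 3486786855.
[7] 3486786855 ≡ 9^(9 + 1) + 3·9^3 + 3·9^2 + 2·9 + 6 (base 9). Lift 10: 100000003326. −1: 100000003325.

13, 108, 1279, 16092, 280711, 5765998, 134219479, 3486786855, 100000003325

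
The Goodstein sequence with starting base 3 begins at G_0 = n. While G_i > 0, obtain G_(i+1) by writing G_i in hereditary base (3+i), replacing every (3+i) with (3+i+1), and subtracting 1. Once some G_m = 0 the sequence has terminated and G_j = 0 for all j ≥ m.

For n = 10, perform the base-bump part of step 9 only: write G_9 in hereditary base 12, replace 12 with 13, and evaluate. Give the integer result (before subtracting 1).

46

step 0: 10 = 3^2 + 1; sub 4 for 3: 4^2 + 1; = 17; G_1 = 17−1 = 16
step 1: 16 = 4^2; sub 5 for 4: 5^2; = 25; G_2 = 25−1 = 24
step 2: 24 = 4·5 + 4; sub 6 for 5: 4·6 + 4; = 28; G_3 = 28−1 = 27
step 3: 27 = 4·6 + 3; sub 7 for 6: 4·7 + 3; = 31; G_4 = 31−1 = 30
step 4: 30 = 4·7 + 2; sub 8 for 7: 4·8 + 2; = 34; G_5 = 34−1 = 33
step 5: 33 = 4·8 + 1; sub 9 for 8: 4·9 + 1; = 37; G_6 = 37−1 = 36
step 6: 36 = 4·9; sub 10 for 9: 4·10; = 40; G_7 = 40−1 = 39
step 7: 39 = 3·10 + 9; sub 11 for 10: 3·11 + 9; = 42; G_8 = 42−1 = 41
step 8: 41 = 3·11 + 8; sub 12 for 11: 3·12 + 8; = 44; G_9 = 44−1 = 43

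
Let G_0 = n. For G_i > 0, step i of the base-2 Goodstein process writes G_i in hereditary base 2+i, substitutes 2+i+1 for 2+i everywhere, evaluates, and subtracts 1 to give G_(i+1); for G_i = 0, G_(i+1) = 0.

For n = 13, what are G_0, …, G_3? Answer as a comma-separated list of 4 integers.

G_0 = 13. HB_2(13) = 2^(2 + 1) + 2^2 + 1. Bump = 109. G_1 = 108.
G_1 = 108. HB_3(108) = 3^(3 + 1) + 3^3. Bump = 1280. G_2 = 1279.
G_2 = 1279. HB_4(1279) = 4^(4 + 1) + 3·4^3 + 3·4^2 + 3·4 + 3. Bump = 16093. G_3 = 16092.

13, 108, 1279, 16092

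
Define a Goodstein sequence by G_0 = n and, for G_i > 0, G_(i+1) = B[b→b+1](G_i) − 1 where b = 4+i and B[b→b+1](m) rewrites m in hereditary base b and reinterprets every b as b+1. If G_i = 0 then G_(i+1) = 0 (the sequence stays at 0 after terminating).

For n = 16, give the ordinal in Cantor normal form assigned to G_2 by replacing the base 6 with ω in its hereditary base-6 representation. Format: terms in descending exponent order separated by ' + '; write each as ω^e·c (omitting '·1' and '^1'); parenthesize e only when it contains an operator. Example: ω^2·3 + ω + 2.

i=0: 16 = 4^2 (b=4); 4→5: 5^2 = 25; 25−1 = 24
i=1: 24 = 4·5 + 4 (b=5); 5→6: 4·6 + 4 = 28; 28−1 = 27
i=2: 27 = 4·6 + 3 (b=6); 6→7: 4·7 + 3 = 31; 31−1 = 30

ω·4 + 3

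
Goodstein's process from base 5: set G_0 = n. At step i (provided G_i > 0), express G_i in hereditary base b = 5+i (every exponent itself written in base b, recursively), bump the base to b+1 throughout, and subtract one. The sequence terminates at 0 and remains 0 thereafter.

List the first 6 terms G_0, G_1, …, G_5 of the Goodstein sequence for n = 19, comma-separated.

19, 21, 23, 25, 27, 29

(0) 19|_5 = 3·5 + 4 ↦ 3·6 + 4|_6 = 22 ⇒ 21
(1) 21|_6 = 3·6 + 3 ↦ 3·7 + 3|_7 = 24 ⇒ 23
(2) 23|_7 = 3·7 + 2 ↦ 3·8 + 2|_8 = 26 ⇒ 25
(3) 25|_8 = 3·8 + 1 ↦ 3·9 + 1|_9 = 28 ⇒ 27
(4) 27|_9 = 3·9 ↦ 3·10|_10 = 30 ⇒ 29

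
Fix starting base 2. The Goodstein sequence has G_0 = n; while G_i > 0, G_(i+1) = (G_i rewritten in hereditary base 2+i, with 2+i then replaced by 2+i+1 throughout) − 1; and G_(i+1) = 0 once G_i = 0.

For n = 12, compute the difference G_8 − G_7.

96513215637

[0] 12 ≡ 2^(2 + 1) + 2^2 (base 2). Lift 3: 108. −1: 107.
[1] 107 ≡ 3^(3 + 1) + 2·3^2 + 2·3 + 2 (base 3). Lift 4: 1066. −1: 1065.
[2] 1065 ≡ 4^(4 + 1) + 2·4^2 + 2·4 + 1 (base 4). Lift 5: 15686. −1: 15685.
[3] 15685 ≡ 5^(5 + 1) + 2·5^2 + 2·5 (base 5). Lift 6: 280020. −1: 280019.
[4] 280019 ≡ 6^(6 + 1) + 2·6^2 + 6 + 5 (base 6). Lift 7: 5764911. −1: 5764910.
[5] 5764910 ≡ 7^(7 + 1) + 2·7^2 + 7 + 4 (base 7). Lift 8: 134217868. −1: 134217867.
[6] 134217867 ≡ 8^(8 + 1) + 2·8^2 + 8 + 3 (base 8). Lift 9: 3486784575. −1: 3486784574.
[7] 3486784574 ≡ 9^(9 + 1) + 2·9^2 + 9 + 2 (base 9). Lift 10: 100000000212. −1: 100000000211.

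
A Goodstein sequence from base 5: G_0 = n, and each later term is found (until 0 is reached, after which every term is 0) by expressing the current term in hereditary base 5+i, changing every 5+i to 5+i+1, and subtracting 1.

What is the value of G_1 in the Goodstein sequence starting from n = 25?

i=0: 25 = 5^2 (b=5); 5→6: 6^2 = 36; 36−1 = 35
i=1: 35 = 5·6 + 5 (b=6); 6→7: 5·7 + 5 = 40; 40−1 = 39

35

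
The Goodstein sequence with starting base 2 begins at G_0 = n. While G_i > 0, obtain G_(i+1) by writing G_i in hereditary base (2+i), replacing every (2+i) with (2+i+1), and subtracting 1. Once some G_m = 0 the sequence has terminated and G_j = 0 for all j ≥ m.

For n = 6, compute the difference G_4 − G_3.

43530

(0) 6|_2 = 2^2 + 2 ↦ 3^3 + 3|_3 = 30 ⇒ 29
(1) 29|_3 = 3^3 + 2 ↦ 4^4 + 2|_4 = 258 ⇒ 257
(2) 257|_4 = 4^4 + 1 ↦ 5^5 + 1|_5 = 3126 ⇒ 3125
(3) 3125|_5 = 5^5 ↦ 6^6|_6 = 46656 ⇒ 46655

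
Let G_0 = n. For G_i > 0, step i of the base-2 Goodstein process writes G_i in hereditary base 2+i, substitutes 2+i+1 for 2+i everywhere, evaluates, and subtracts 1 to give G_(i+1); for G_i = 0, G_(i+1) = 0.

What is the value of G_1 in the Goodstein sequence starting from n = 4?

26

(0) 4|_2 = 2^2 ↦ 3^3|_3 = 27 ⇒ 26
(1) 26|_3 = 2·3^2 + 2·3 + 2 ↦ 2·4^2 + 2·4 + 2|_4 = 42 ⇒ 41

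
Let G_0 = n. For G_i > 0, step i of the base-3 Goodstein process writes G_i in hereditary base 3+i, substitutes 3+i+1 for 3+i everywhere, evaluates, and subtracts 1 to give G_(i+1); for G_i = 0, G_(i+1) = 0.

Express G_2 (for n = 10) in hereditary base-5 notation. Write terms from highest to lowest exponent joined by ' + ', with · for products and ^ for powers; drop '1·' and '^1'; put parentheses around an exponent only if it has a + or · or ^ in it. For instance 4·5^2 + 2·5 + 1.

4·5 + 4

(0) 10|_3 = 3^2 + 1 ↦ 4^2 + 1|_4 = 17 ⇒ 16
(1) 16|_4 = 4^2 ↦ 5^2|_5 = 25 ⇒ 24
(2) 24|_5 = 4·5 + 4 ↦ 4·6 + 4|_6 = 28 ⇒ 27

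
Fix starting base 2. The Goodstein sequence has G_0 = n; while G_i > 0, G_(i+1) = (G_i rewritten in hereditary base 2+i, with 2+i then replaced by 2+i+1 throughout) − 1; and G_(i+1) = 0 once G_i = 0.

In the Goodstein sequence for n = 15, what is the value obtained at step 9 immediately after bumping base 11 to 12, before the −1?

106993479003784

i=0: 15 = 2^(2 + 1) + 2^2 + 2 + 1 (b=2); 2→3: 3^(3 + 1) + 3^3 + 3 + 1 = 112; 112−1 = 111
i=1: 111 = 3^(3 + 1) + 3^3 + 3 (b=3); 3→4: 4^(4 + 1) + 4^4 + 4 = 1284; 1284−1 = 1283
i=2: 1283 = 4^(4 + 1) + 4^4 + 3 (b=4); 4→5: 5^(5 + 1) + 5^5 + 3 = 18753; 18753−1 = 18752
i=3: 18752 = 5^(5 + 1) + 5^5 + 2 (b=5); 5→6: 6^(6 + 1) + 6^6 + 2 = 326594; 326594−1 = 326593
i=4: 326593 = 6^(6 + 1) + 6^6 + 1 (b=6); 6→7: 7^(7 + 1) + 7^7 + 1 = 6588345; 6588345−1 = 6588344
i=5: 6588344 = 7^(7 + 1) + 7^7 (b=7); 7→8: 8^(8 + 1) + 8^8 = 150994944; 150994944−1 = 150994943
i=6: 150994943 = 8^(8 + 1) + 7·8^7 + 7·8^6 + 7·8^5 + 7·8^4 + 7·8^3 + 7·8^2 + 7·8 + 7 (b=8); 8→9: 9^(9 + 1) + 7·9^7 + 7·9^6 + 7·9^5 + 7·9^4 + 7·9^3 + 7·9^2 + 7·9 + 7 = 3524450281; 3524450281−1 = 3524450280
i=7: 3524450280 = 9^(9 + 1) + 7·9^7 + 7·9^6 + 7·9^5 + 7·9^4 + 7·9^3 + 7·9^2 + 7·9 + 6 (b=9); 9→10: 10^(10 + 1) + 7·10^7 + 7·10^6 + 7·10^5 + 7·10^4 + 7·10^3 + 7·10^2 + 7·10 + 6 = 100077777776; 100077777776−1 = 100077777775
i=8: 100077777775 = 10^(10 + 1) + 7·10^7 + 7·10^6 + 7·10^5 + 7·10^4 + 7·10^3 + 7·10^2 + 7·10 + 5 (b=10); 10→11: 11^(11 + 1) + 7·11^7 + 7·11^6 + 7·11^5 + 7·11^4 + 7·11^3 + 7·11^2 + 7·11 + 5 = 3138578427935; 3138578427935−1 = 3138578427934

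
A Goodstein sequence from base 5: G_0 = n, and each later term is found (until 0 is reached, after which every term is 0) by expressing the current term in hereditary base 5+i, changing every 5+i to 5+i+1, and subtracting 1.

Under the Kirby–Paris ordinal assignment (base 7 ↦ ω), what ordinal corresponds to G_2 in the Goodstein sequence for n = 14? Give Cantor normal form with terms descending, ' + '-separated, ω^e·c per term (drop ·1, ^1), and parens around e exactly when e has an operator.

base 5: 14 = 2·5 + 4; at 6: 2·6 + 4 = 16; next = 15
base 6: 15 = 2·6 + 3; at 7: 2·7 + 3 = 17; next = 16
base 7: 16 = 2·7 + 2; at 8: 2·8 + 2 = 18; next = 17

ω·2 + 2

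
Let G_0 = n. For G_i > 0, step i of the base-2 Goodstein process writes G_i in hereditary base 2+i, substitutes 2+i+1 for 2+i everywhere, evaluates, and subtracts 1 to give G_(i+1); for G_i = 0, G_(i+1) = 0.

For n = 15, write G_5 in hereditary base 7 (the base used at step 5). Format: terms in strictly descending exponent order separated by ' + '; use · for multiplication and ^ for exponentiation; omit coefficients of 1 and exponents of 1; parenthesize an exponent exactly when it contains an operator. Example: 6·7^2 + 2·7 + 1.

G_0 = 15. HB_2(15) = 2^(2 + 1) + 2^2 + 2 + 1. Bump = 112. G_1 = 111.
G_1 = 111. HB_3(111) = 3^(3 + 1) + 3^3 + 3. Bump = 1284. G_2 = 1283.
G_2 = 1283. HB_4(1283) = 4^(4 + 1) + 4^4 + 3. Bump = 18753. G_3 = 18752.
G_3 = 18752. HB_5(18752) = 5^(5 + 1) + 5^5 + 2. Bump = 326594. G_4 = 326593.
G_4 = 326593. HB_6(326593) = 6^(6 + 1) + 6^6 + 1. Bump = 6588345. G_5 = 6588344.

7^(7 + 1) + 7^7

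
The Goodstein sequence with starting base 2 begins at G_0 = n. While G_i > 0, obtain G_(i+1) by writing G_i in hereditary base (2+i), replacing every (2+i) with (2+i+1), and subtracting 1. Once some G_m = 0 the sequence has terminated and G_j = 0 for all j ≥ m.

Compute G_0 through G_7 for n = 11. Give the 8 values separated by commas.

[0] 11 ≡ 2^(2 + 1) + 2 + 1 (base 2). Lift 3: 85. −1: 84.
[1] 84 ≡ 3^(3 + 1) + 3 (base 3). Lift 4: 1028. −1: 1027.
[2] 1027 ≡ 4^(4 + 1) + 3 (base 4). Lift 5: 15628. −1: 15627.
[3] 15627 ≡ 5^(5 + 1) + 2 (base 5). Lift 6: 279938. −1: 279937.
[4] 279937 ≡ 6^(6 + 1) + 1 (base 6). Lift 7: 5764802. −1: 5764801.
[5] 5764801 ≡ 7^(7 + 1) (base 7). Lift 8: 134217728. −1: 134217727.
[6] 134217727 ≡ 7·8^8 + 7·8^7 + 7·8^6 + 7·8^5 + 7·8^4 + 7·8^3 + 7·8^2 + 7·8 + 7 (base 8). Lift 9: 2749609303. −1: 2749609302.

11, 84, 1027, 15627, 279937, 5764801, 134217727, 2749609302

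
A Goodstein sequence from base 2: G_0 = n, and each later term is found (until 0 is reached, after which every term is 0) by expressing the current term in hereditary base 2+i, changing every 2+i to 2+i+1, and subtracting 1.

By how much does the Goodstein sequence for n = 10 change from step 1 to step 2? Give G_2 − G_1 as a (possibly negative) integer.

i=0: 10 = 2^(2 + 1) + 2 (b=2); 2→3: 3^(3 + 1) + 3 = 84; 84−1 = 83
i=1: 83 = 3^(3 + 1) + 2 (b=3); 3→4: 4^(4 + 1) + 2 = 1026; 1026−1 = 1025

942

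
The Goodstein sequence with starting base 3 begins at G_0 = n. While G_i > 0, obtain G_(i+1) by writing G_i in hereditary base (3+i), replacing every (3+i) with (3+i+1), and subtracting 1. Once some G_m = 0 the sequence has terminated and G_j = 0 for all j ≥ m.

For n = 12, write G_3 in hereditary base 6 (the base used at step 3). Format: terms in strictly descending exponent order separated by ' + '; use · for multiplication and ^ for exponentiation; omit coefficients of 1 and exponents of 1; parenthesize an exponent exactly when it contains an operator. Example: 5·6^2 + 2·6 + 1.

12 —HB3→ 3^2 + 3 —bump→ 4^2 + 4 = 20 —(−1)→ 19
19 —HB4→ 4^2 + 3 —bump→ 5^2 + 3 = 28 —(−1)→ 27
27 —HB5→ 5^2 + 2 —bump→ 6^2 + 2 = 38 —(−1)→ 37
37 —HB6→ 6^2 + 1 —bump→ 7^2 + 1 = 50 —(−1)→ 49

6^2 + 1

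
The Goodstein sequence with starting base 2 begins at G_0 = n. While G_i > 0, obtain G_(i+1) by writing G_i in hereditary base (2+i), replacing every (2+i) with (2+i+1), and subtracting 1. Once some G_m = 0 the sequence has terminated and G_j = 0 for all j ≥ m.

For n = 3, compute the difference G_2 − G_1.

0

3 —HB2→ 2 + 1 —bump→ 3 + 1 = 4 —(−1)→ 3
3 —HB3→ 3 —bump→ 4 = 4 —(−1)→ 3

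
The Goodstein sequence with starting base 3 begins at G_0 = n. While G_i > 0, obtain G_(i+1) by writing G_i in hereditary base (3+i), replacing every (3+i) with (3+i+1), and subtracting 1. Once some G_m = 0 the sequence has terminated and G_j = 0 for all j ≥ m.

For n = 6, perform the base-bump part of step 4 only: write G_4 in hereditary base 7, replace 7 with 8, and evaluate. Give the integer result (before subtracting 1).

8

step 0: 6 = 2·3; sub 4 for 3: 2·4; = 8; G_1 = 8−1 = 7
step 1: 7 = 4 + 3; sub 5 for 4: 5 + 3; = 8; G_2 = 8−1 = 7
step 2: 7 = 5 + 2; sub 6 for 5: 6 + 2; = 8; G_3 = 8−1 = 7
step 3: 7 = 6 + 1; sub 7 for 6: 7 + 1; = 8; G_4 = 8−1 = 7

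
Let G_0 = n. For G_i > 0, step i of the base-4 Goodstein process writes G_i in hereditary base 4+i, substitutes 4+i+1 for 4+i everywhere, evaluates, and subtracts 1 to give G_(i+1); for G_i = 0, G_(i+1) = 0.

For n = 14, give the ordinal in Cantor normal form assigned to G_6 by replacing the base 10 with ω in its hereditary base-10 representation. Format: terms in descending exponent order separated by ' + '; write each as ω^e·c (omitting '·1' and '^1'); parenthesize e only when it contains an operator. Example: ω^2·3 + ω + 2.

base 4: 14 = 3·4 + 2; at 5: 3·5 + 2 = 17; next = 16
base 5: 16 = 3·5 + 1; at 6: 3·6 + 1 = 19; next = 18
base 6: 18 = 3·6; at 7: 3·7 = 21; next = 20
base 7: 20 = 2·7 + 6; at 8: 2·8 + 6 = 22; next = 21
base 8: 21 = 2·8 + 5; at 9: 2·9 + 5 = 23; next = 22
base 9: 22 = 2·9 + 4; at 10: 2·10 + 4 = 24; next = 23

ω·2 + 3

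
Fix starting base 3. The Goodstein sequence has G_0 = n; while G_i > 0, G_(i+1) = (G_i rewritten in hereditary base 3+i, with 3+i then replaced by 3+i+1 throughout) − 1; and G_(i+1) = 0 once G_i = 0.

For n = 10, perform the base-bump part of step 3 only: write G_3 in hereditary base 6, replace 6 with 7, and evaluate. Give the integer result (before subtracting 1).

31

step 0: 10 = 3^2 + 1; sub 4 for 3: 4^2 + 1; = 17; G_1 = 17−1 = 16
step 1: 16 = 4^2; sub 5 for 4: 5^2; = 25; G_2 = 25−1 = 24
step 2: 24 = 4·5 + 4; sub 6 for 5: 4·6 + 4; = 28; G_3 = 28−1 = 27
step 3: 27 = 4·6 + 3; sub 7 for 6: 4·7 + 3; = 31; G_4 = 31−1 = 30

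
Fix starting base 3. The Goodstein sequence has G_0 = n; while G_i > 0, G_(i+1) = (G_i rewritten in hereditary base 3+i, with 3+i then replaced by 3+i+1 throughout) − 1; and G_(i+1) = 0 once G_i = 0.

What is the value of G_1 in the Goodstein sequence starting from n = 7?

8

step 0: 7 = 2·3 + 1; sub 4 for 3: 2·4 + 1; = 9; G_1 = 9−1 = 8
step 1: 8 = 2·4; sub 5 for 4: 2·5; = 10; G_2 = 10−1 = 9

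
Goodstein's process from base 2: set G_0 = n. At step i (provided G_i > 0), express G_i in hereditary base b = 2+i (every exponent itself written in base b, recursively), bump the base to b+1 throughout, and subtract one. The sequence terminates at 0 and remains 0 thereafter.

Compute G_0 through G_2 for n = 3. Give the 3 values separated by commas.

3, 3, 3

3 —HB2→ 2 + 1 —bump→ 3 + 1 = 4 —(−1)→ 3
3 —HB3→ 3 —bump→ 4 = 4 —(−1)→ 3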